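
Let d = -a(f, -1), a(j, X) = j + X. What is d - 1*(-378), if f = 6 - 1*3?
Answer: 376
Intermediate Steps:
f = 3 (f = 6 - 3 = 3)
a(j, X) = X + j
d = -2 (d = -(-1 + 3) = -1*2 = -2)
d - 1*(-378) = -2 - 1*(-378) = -2 + 378 = 376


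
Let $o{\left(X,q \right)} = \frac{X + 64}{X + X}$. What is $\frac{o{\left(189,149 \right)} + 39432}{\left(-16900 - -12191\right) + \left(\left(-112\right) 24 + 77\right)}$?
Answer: $- \frac{14905549}{2766960} \approx -5.387$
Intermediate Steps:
$o{\left(X,q \right)} = \frac{64 + X}{2 X}$
$\frac{o{\left(189,149 \right)} + 39432}{\left(-16900 - -12191\right) + \left(\left(-112\right) 24 + 77\right)} = \frac{\frac{64 + 189}{2 \cdot 189} + 39432}{\left(-16900 - -12191\right) + \left(\left(-112\right) 24 + 77\right)} = \frac{\frac{1}{2} \cdot \frac{1}{189} \cdot 253 + 39432}{\left(-16900 + 12191\right) + \left(-2688 + 77\right)} = \frac{\frac{253}{378} + 39432}{-4709 - 2611} = \frac{14905549}{378 \left(-7320\right)} = \frac{14905549}{378} \left(- \frac{1}{7320}\right) = - \frac{14905549}{2766960}$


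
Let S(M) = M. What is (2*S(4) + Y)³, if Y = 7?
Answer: 3375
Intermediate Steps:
(2*S(4) + Y)³ = (2*4 + 7)³ = (8 + 7)³ = 15³ = 3375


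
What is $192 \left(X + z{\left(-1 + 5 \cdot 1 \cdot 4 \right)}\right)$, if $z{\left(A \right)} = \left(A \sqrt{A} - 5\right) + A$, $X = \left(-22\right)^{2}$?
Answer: $95616 + 3648 \sqrt{19} \approx 1.1152 \cdot 10^{5}$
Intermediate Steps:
$X = 484$
$z{\left(A \right)} = -5 + A + A^{\frac{3}{2}}$ ($z{\left(A \right)} = \left(A^{\frac{3}{2}} - 5\right) + A = \left(-5 + A^{\frac{3}{2}}\right) + A = -5 + A + A^{\frac{3}{2}}$)
$192 \left(X + z{\left(-1 + 5 \cdot 1 \cdot 4 \right)}\right) = 192 \left(484 - \left(6 - \left(-1 + 5 \cdot 1 \cdot 4\right)^{\frac{3}{2}} - 5 \cdot 1 \cdot 4\right)\right) = 192 \left(484 + \left(-5 + \left(-1 + 5 \cdot 4\right) + \left(-1 + 5 \cdot 4\right)^{\frac{3}{2}}\right)\right) = 192 \left(484 + \left(-5 + \left(-1 + 20\right) + \left(-1 + 20\right)^{\frac{3}{2}}\right)\right) = 192 \left(484 + \left(-5 + 19 + 19^{\frac{3}{2}}\right)\right) = 192 \left(484 + \left(-5 + 19 + 19 \sqrt{19}\right)\right) = 192 \left(484 + \left(14 + 19 \sqrt{19}\right)\right) = 192 \left(498 + 19 \sqrt{19}\right) = 95616 + 3648 \sqrt{19}$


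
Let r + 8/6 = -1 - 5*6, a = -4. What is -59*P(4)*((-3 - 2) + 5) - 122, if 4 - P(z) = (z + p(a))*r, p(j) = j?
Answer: -122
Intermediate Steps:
r = -97/3 (r = -4/3 + (-1 - 5*6) = -4/3 + (-1 - 30) = -4/3 - 31 = -97/3 ≈ -32.333)
P(z) = -376/3 + 97*z/3 (P(z) = 4 - (z - 4)*(-97)/3 = 4 - (-4 + z)*(-97)/3 = 4 - (388/3 - 97*z/3) = 4 + (-388/3 + 97*z/3) = -376/3 + 97*z/3)
-59*P(4)*((-3 - 2) + 5) - 122 = -59*(-376/3 + (97/3)*4)*((-3 - 2) + 5) - 122 = -59*(-376/3 + 388/3)*(-5 + 5) - 122 = -236*0 - 122 = -59*0 - 122 = 0 - 122 = -122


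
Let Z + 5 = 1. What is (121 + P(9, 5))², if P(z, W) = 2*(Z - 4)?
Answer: 11025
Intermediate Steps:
Z = -4 (Z = -5 + 1 = -4)
P(z, W) = -16 (P(z, W) = 2*(-4 - 4) = 2*(-8) = -16)
(121 + P(9, 5))² = (121 - 16)² = 105² = 11025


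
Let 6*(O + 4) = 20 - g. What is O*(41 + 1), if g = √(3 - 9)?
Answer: -28 - 7*I*√6 ≈ -28.0 - 17.146*I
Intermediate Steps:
g = I*√6 (g = √(-6) = I*√6 ≈ 2.4495*I)
O = -⅔ - I*√6/6 (O = -4 + (20 - I*√6)/6 = -4 + (10/3 - I*√6/6) = -⅔ - I*√6/6 ≈ -0.66667 - 0.40825*I)
O*(41 + 1) = (-⅔ - I*√6/6)*(41 + 1) = (-⅔ - I*√6/6)*42 = -28 - 7*I*√6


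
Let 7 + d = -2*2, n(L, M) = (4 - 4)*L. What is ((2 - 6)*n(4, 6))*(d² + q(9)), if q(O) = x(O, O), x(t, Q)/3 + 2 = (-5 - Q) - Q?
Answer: 0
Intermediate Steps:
n(L, M) = 0 (n(L, M) = 0*L = 0)
d = -11 (d = -7 - 2*2 = -7 - 4 = -11)
x(t, Q) = -21 - 6*Q (x(t, Q) = -6 + 3*((-5 - Q) - Q) = -6 + 3*(-5 - 2*Q) = -6 + (-15 - 6*Q) = -21 - 6*Q)
q(O) = -21 - 6*O
((2 - 6)*n(4, 6))*(d² + q(9)) = ((2 - 6)*0)*((-11)² + (-21 - 6*9)) = (-4*0)*(121 + (-21 - 54)) = 0*(121 - 75) = 0*46 = 0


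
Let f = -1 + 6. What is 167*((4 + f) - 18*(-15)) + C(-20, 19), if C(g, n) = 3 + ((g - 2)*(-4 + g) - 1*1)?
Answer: 47123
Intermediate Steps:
f = 5
C(g, n) = 2 + (-4 + g)*(-2 + g) (C(g, n) = 3 + ((-2 + g)*(-4 + g) - 1) = 3 + ((-4 + g)*(-2 + g) - 1) = 3 + (-1 + (-4 + g)*(-2 + g)) = 2 + (-4 + g)*(-2 + g))
167*((4 + f) - 18*(-15)) + C(-20, 19) = 167*((4 + 5) - 18*(-15)) + (10 + (-20)² - 6*(-20)) = 167*(9 + 270) + (10 + 400 + 120) = 167*279 + 530 = 46593 + 530 = 47123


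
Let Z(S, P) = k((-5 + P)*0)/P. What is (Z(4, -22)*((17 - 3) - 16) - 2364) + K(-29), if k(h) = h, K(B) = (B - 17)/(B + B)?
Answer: -68533/29 ≈ -2363.2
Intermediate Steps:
K(B) = (-17 + B)/(2*B) (K(B) = (-17 + B)/((2*B)) = (-17 + B)*(1/(2*B)) = (-17 + B)/(2*B))
Z(S, P) = 0 (Z(S, P) = ((-5 + P)*0)/P = 0/P = 0)
(Z(4, -22)*((17 - 3) - 16) - 2364) + K(-29) = (0*((17 - 3) - 16) - 2364) + (½)*(-17 - 29)/(-29) = (0*(14 - 16) - 2364) + (½)*(-1/29)*(-46) = (0*(-2) - 2364) + 23/29 = (0 - 2364) + 23/29 = -2364 + 23/29 = -68533/29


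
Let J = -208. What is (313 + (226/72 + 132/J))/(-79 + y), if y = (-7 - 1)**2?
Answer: -36914/1755 ≈ -21.034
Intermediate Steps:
y = 64 (y = (-8)**2 = 64)
(313 + (226/72 + 132/J))/(-79 + y) = (313 + (226/72 + 132/(-208)))/(-79 + 64) = (313 + (226*(1/72) + 132*(-1/208)))/(-15) = (313 + (113/36 - 33/52))*(-1/15) = (313 + 293/117)*(-1/15) = (36914/117)*(-1/15) = -36914/1755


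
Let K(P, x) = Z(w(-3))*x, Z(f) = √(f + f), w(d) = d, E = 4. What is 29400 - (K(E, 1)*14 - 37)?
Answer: 29437 - 14*I*√6 ≈ 29437.0 - 34.293*I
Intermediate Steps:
Z(f) = √2*√f (Z(f) = √(2*f) = √2*√f)
K(P, x) = I*x*√6 (K(P, x) = (√2*√(-3))*x = (√2*(I*√3))*x = (I*√6)*x = I*x*√6)
29400 - (K(E, 1)*14 - 37) = 29400 - ((I*1*√6)*14 - 37) = 29400 - ((I*√6)*14 - 37) = 29400 - (14*I*√6 - 37) = 29400 - (-37 + 14*I*√6) = 29400 + (37 - 14*I*√6) = 29437 - 14*I*√6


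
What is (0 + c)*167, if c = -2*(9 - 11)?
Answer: 668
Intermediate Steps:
c = 4 (c = -2*(-2) = 4)
(0 + c)*167 = (0 + 4)*167 = 4*167 = 668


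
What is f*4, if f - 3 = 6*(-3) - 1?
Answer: -64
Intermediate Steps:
f = -16 (f = 3 + (6*(-3) - 1) = 3 + (-18 - 1) = 3 - 19 = -16)
f*4 = -16*4 = -64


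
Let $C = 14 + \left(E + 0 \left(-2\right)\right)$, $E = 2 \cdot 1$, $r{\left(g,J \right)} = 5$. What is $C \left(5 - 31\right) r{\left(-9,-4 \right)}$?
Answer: $-2080$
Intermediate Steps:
$E = 2$
$C = 16$ ($C = 14 + \left(2 + 0 \left(-2\right)\right) = 14 + \left(2 + 0\right) = 14 + 2 = 16$)
$C \left(5 - 31\right) r{\left(-9,-4 \right)} = 16 \left(5 - 31\right) 5 = 16 \left(-26\right) 5 = \left(-416\right) 5 = -2080$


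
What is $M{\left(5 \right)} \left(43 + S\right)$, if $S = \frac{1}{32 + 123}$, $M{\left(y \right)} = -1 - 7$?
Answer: $- \frac{53328}{155} \approx -344.05$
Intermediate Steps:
$M{\left(y \right)} = -8$ ($M{\left(y \right)} = -1 - 7 = -8$)
$S = \frac{1}{155} \approx 0.0064516$
$M{\left(5 \right)} \left(43 + S\right) = - 8 \left(43 + \frac{1}{155}\right) = \left(-8\right) \frac{6666}{155} = - \frac{53328}{155}$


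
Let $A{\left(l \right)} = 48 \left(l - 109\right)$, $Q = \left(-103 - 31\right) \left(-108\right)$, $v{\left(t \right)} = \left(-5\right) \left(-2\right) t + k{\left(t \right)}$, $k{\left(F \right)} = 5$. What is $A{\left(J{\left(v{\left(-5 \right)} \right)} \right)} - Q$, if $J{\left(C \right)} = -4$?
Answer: $-19896$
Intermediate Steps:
$v{\left(t \right)} = 5 + 10 t$ ($v{\left(t \right)} = \left(-5\right) \left(-2\right) t + 5 = 10 t + 5 = 5 + 10 t$)
$Q = 14472$ ($Q = \left(-134\right) \left(-108\right) = 14472$)
$A{\left(l \right)} = -5232 + 48 l$ ($A{\left(l \right)} = 48 \left(-109 + l\right) = -5232 + 48 l$)
$A{\left(J{\left(v{\left(-5 \right)} \right)} \right)} - Q = \left(-5232 + 48 \left(-4\right)\right) - 14472 = \left(-5232 - 192\right) - 14472 = -5424 - 14472 = -19896$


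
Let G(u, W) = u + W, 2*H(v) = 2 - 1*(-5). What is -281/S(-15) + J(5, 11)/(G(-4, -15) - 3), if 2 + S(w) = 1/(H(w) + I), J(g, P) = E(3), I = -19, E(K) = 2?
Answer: 95757/704 ≈ 136.02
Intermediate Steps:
H(v) = 7/2 (H(v) = (2 - 1*(-5))/2 = (2 + 5)/2 = (½)*7 = 7/2)
J(g, P) = 2
G(u, W) = W + u
S(w) = -64/31 (S(w) = -2 + 1/(7/2 - 19) = -2 + 1/(-31/2) = -2 - 2/31 = -64/31)
-281/S(-15) + J(5, 11)/(G(-4, -15) - 3) = -281/(-64/31) + 2/((-15 - 4) - 3) = -281*(-31/64) + 2/(-19 - 3) = 8711/64 + 2/(-22) = 8711/64 + 2*(-1/22) = 8711/64 - 1/11 = 95757/704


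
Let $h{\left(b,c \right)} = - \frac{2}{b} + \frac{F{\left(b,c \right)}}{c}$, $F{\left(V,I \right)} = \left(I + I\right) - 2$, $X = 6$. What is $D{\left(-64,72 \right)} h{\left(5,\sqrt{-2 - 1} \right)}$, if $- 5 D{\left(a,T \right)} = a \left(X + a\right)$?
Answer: $- \frac{29696}{25} - \frac{7424 i \sqrt{3}}{15} \approx -1187.8 - 857.25 i$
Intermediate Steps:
$D{\left(a,T \right)} = - \frac{a \left(6 + a\right)}{5}$
$F{\left(V,I \right)} = -2 + 2 I$ ($F{\left(V,I \right)} = 2 I - 2 = -2 + 2 I$)
$h{\left(b,c \right)} = - \frac{2}{b} + \frac{-2 + 2 c}{c}$
$D{\left(-64,72 \right)} h{\left(5,\sqrt{-2 - 1} \right)} = \left(- \frac{1}{5}\right) \left(-64\right) \left(6 - 64\right) \left(2 - \frac{2}{5} - \frac{2}{\sqrt{-2 - 1}}\right) = \left(- \frac{1}{5}\right) \left(-64\right) \left(-58\right) \left(2 - \frac{2}{5} - \frac{2}{\sqrt{-3}}\right) = - \frac{3712 \left(2 - \frac{2}{5} - \frac{2}{i \sqrt{3}}\right)}{5} = - \frac{3712 \left(2 - \frac{2}{5} - 2 \left(- \frac{i \sqrt{3}}{3}\right)\right)}{5} = - \frac{3712 \left(2 - \frac{2}{5} + \frac{2 i \sqrt{3}}{3}\right)}{5} = - \frac{3712 \left(\frac{8}{5} + \frac{2 i \sqrt{3}}{3}\right)}{5} = - \frac{29696}{25} - \frac{7424 i \sqrt{3}}{15}$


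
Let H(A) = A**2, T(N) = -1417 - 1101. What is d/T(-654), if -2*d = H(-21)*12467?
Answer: 5497947/5036 ≈ 1091.7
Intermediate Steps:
T(N) = -2518
d = -5497947/2 (d = -(-21)**2*12467/2 = -441*12467/2 = -1/2*5497947 = -5497947/2 ≈ -2.7490e+6)
d/T(-654) = -5497947/2/(-2518) = -5497947/2*(-1/2518) = 5497947/5036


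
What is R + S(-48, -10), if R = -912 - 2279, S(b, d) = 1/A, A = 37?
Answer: -118066/37 ≈ -3191.0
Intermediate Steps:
S(b, d) = 1/37
R = -3191
R + S(-48, -10) = -3191 + 1/37 = -118066/37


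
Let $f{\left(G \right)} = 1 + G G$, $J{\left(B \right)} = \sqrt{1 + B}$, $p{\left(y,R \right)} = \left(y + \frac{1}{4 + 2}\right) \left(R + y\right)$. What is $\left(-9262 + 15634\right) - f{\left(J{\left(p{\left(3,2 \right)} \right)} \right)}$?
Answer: $\frac{38125}{6} \approx 6354.2$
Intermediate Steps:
$p{\left(y,R \right)} = \left(\frac{1}{6} + y\right) \left(R + y\right)$ ($p{\left(y,R \right)} = \left(y + \frac{1}{6}\right) \left(R + y\right) = \left(\frac{1}{6} + y\right) \left(R + y\right)$)
$f{\left(G \right)} = 1 + G^{2}$
$\left(-9262 + 15634\right) - f{\left(J{\left(p{\left(3,2 \right)} \right)} \right)} = \left(-9262 + 15634\right) - \left(1 + \left(\sqrt{1 + \left(3^{2} + \frac{1}{6} \cdot 2 + \frac{1}{6} \cdot 3 + 2 \cdot 3\right)}\right)^{2}\right) = 6372 - \left(1 + \left(\sqrt{1 + \left(9 + \frac{1}{3} + \frac{1}{2} + 6\right)}\right)^{2}\right) = 6372 - \left(1 + \left(\sqrt{1 + \frac{95}{6}}\right)^{2}\right) = 6372 - \left(1 + \left(\sqrt{\frac{101}{6}}\right)^{2}\right) = 6372 - \left(1 + \left(\frac{\sqrt{606}}{6}\right)^{2}\right) = 6372 - \left(1 + \frac{101}{6}\right) = 6372 - \frac{107}{6} = \frac{38125}{6}$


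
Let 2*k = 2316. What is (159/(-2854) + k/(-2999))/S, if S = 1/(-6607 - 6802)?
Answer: 50709794157/8559146 ≈ 5924.6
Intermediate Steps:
k = 1158 (k = (½)*2316 = 1158)
S = -1/13409 (S = 1/(-13409) = -1/13409 ≈ -7.4577e-5)
(159/(-2854) + k/(-2999))/S = (159/(-2854) + 1158/(-2999))/(-1/13409) = (159*(-1/2854) + 1158*(-1/2999))*(-13409) = (-159/2854 - 1158/2999)*(-13409) = -3781773/8559146*(-13409) = 50709794157/8559146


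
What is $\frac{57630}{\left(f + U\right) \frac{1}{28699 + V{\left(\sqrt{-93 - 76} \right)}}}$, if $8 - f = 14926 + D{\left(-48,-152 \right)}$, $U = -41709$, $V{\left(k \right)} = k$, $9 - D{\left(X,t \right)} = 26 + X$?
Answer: $- \frac{275653895}{9443} - \frac{124865 i}{9443} \approx -29191.0 - 13.223 i$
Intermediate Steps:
$D{\left(X,t \right)} = -17 - X$ ($D{\left(X,t \right)} = 9 - \left(26 + X\right) = -17 - X$)
$f = -14949$ ($f = 8 - \left(14926 - -31\right) = 8 - \left(14926 + \left(-17 + 48\right)\right) = 8 - \left(14926 + 31\right) = 8 - 14957 = -14949$)
$\frac{57630}{\left(f + U\right) \frac{1}{28699 + V{\left(\sqrt{-93 - 76} \right)}}} = \frac{57630}{\left(-14949 - 41709\right) \frac{1}{28699 + \sqrt{-93 - 76}}} = \frac{57630}{\left(-56658\right) \frac{1}{28699 + \sqrt{-169}}} = \frac{57630}{\left(-56658\right) \frac{1}{28699 + 13 i}} = \frac{57630}{\left(-56658\right) \frac{28699 - 13 i}{823632770}} = \frac{57630}{\left(- \frac{28329}{411816385}\right) \left(28699 - 13 i\right)} = 57630 \left(- \frac{28699}{56658} - \frac{13 i}{56658}\right) = - \frac{275653895}{9443} - \frac{124865 i}{9443}$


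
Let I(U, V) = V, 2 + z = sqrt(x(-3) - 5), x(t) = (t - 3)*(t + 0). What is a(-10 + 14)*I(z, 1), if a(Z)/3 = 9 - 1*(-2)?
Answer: 33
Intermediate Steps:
x(t) = t*(-3 + t) (x(t) = (-3 + t)*t = t*(-3 + t))
z = -2 + sqrt(13) (z = -2 + sqrt(-3*(-3 - 3) - 5) = -2 + sqrt(-3*(-6) - 5) = -2 + sqrt(18 - 5) = -2 + sqrt(13) ≈ 1.6056)
a(Z) = 33 (a(Z) = 3*(9 - 1*(-2)) = 3*(9 + 2) = 3*11 = 33)
a(-10 + 14)*I(z, 1) = 33*1 = 33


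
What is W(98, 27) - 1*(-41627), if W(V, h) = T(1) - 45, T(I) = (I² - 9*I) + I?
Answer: 41575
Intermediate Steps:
T(I) = I² - 8*I
W(V, h) = -52 (W(V, h) = 1*(-8 + 1) - 45 = 1*(-7) - 45 = -7 - 45 = -52)
W(98, 27) - 1*(-41627) = -52 - 1*(-41627) = -52 + 41627 = 41575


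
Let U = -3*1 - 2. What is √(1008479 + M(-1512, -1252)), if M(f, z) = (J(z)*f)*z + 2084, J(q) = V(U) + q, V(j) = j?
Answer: I*√2378520605 ≈ 48770.0*I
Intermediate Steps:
U = -5 (U = -3 - 2 = -5)
J(q) = -5 + q
M(f, z) = 2084 + f*z*(-5 + z) (M(f, z) = ((-5 + z)*f)*z + 2084 = (f*(-5 + z))*z + 2084 = f*z*(-5 + z) + 2084 = 2084 + f*z*(-5 + z))
√(1008479 + M(-1512, -1252)) = √(1008479 + (2084 - 1512*(-1252)*(-5 - 1252))) = √(1008479 + (2084 - 1512*(-1252)*(-1257))) = √(1008479 + (2084 - 2379531168)) = √(1008479 - 2379529084) = √(-2378520605) = I*√2378520605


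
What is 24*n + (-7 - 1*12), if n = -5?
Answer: -139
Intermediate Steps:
24*n + (-7 - 1*12) = 24*(-5) + (-7 - 1*12) = -120 + (-7 - 12) = -120 - 19 = -139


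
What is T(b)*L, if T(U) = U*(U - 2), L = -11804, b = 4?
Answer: -94432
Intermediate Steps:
T(U) = U*(-2 + U)
T(b)*L = (4*(-2 + 4))*(-11804) = (4*2)*(-11804) = 8*(-11804) = -94432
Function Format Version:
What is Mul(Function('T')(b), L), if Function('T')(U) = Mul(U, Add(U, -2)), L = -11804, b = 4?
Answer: -94432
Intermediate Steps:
Function('T')(U) = Mul(U, Add(-2, U))
Mul(Function('T')(b), L) = Mul(Mul(4, Add(-2, 4)), -11804) = Mul(Mul(4, 2), -11804) = Mul(8, -11804) = -94432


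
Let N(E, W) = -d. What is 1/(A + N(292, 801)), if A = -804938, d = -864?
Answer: -1/804074 ≈ -1.2437e-6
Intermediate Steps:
N(E, W) = 864 (N(E, W) = -1*(-864) = 864)
1/(A + N(292, 801)) = 1/(-804938 + 864) = 1/(-804074) = -1/804074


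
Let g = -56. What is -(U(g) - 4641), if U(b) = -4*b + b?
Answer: 4473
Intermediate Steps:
U(b) = -3*b
-(U(g) - 4641) = -(-3*(-56) - 4641) = -(168 - 4641) = -1*(-4473) = 4473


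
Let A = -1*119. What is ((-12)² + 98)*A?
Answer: -28798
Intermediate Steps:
A = -119
((-12)² + 98)*A = ((-12)² + 98)*(-119) = (144 + 98)*(-119) = 242*(-119) = -28798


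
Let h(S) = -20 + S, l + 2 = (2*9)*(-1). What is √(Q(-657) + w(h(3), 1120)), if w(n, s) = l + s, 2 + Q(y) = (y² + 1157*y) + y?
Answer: 3*I*√36451 ≈ 572.76*I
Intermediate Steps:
l = -20 (l = -2 + (2*9)*(-1) = -2 + 18*(-1) = -2 - 18 = -20)
Q(y) = -2 + y² + 1158*y (Q(y) = -2 + ((y² + 1157*y) + y) = -2 + (y² + 1158*y) = -2 + y² + 1158*y)
w(n, s) = -20 + s
√(Q(-657) + w(h(3), 1120)) = √((-2 + (-657)² + 1158*(-657)) + (-20 + 1120)) = √((-2 + 431649 - 760806) + 1100) = √(-329159 + 1100) = √(-328059) = 3*I*√36451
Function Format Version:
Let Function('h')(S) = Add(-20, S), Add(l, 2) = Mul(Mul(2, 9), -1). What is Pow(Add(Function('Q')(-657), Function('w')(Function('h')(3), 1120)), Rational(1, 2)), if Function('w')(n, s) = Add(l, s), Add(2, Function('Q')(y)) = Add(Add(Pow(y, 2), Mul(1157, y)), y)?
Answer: Mul(3, I, Pow(36451, Rational(1, 2))) ≈ Mul(572.76, I)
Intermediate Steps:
l = -20 (l = Add(-2, Mul(Mul(2, 9), -1)) = Add(-2, Mul(18, -1)) = Add(-2, -18) = -20)
Function('Q')(y) = Add(-2, Pow(y, 2), Mul(1158, y)) (Function('Q')(y) = Add(-2, Add(Add(Pow(y, 2), Mul(1157, y)), y)) = Add(-2, Add(Pow(y, 2), Mul(1158, y))) = Add(-2, Pow(y, 2), Mul(1158, y)))
Function('w')(n, s) = Add(-20, s)
Pow(Add(Function('Q')(-657), Function('w')(Function('h')(3), 1120)), Rational(1, 2)) = Pow(Add(Add(-2, Pow(-657, 2), Mul(1158, -657)), Add(-20, 1120)), Rational(1, 2)) = Pow(Add(Add(-2, 431649, -760806), 1100), Rational(1, 2)) = Pow(Add(-329159, 1100), Rational(1, 2)) = Pow(-328059, Rational(1, 2)) = Mul(3, I, Pow(36451, Rational(1, 2)))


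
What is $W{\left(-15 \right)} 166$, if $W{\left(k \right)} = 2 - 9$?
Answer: $-1162$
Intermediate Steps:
$W{\left(k \right)} = -7$
$W{\left(-15 \right)} 166 = \left(-7\right) 166 = -1162$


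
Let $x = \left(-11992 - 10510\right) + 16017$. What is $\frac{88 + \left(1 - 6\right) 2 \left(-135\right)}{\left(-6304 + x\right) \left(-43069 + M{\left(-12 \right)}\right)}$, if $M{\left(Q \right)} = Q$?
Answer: $\frac{1438}{550962909} \approx 2.61 \cdot 10^{-6}$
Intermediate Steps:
$x = -6485$ ($x = -22502 + 16017 = -6485$)
$\frac{88 + \left(1 - 6\right) 2 \left(-135\right)}{\left(-6304 + x\right) \left(-43069 + M{\left(-12 \right)}\right)} = \frac{88 + \left(1 - 6\right) 2 \left(-135\right)}{\left(-6304 - 6485\right) \left(-43069 - 12\right)} = \frac{88 + \left(-5\right) 2 \left(-135\right)}{\left(-12789\right) \left(-43081\right)} = \frac{88 - -1350}{550962909} = \left(88 + 1350\right) \frac{1}{550962909} = 1438 \cdot \frac{1}{550962909} = \frac{1438}{550962909}$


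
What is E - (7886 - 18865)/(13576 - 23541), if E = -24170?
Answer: -240865029/9965 ≈ -24171.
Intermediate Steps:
E - (7886 - 18865)/(13576 - 23541) = -24170 - (7886 - 18865)/(13576 - 23541) = -24170 - (-10979)/(-9965) = -24170 - (-10979)*(-1)/9965 = -24170 - 1*10979/9965 = -24170 - 10979/9965 = -240865029/9965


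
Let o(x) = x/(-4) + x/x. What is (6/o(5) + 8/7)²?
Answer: 25600/49 ≈ 522.45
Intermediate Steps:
o(x) = 1 - x/4 (o(x) = x*(-¼) + 1 = -x/4 + 1 = 1 - x/4)
(6/o(5) + 8/7)² = (6/(1 - ¼*5) + 8/7)² = (6/(1 - 5/4) + 8*(⅐))² = (6/(-¼) + 8/7)² = (6*(-4) + 8/7)² = (-24 + 8/7)² = (-160/7)² = 25600/49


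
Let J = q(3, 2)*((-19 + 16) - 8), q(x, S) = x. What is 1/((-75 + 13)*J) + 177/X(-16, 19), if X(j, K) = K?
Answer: 362161/38874 ≈ 9.3163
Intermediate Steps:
J = -33 (J = 3*((-19 + 16) - 8) = 3*(-3 - 8) = 3*(-11) = -33)
1/((-75 + 13)*J) + 177/X(-16, 19) = 1/((-75 + 13)*(-33)) + 177/19 = -1/33/(-62) + 177*(1/19) = -1/62*(-1/33) + 177/19 = 1/2046 + 177/19 = 362161/38874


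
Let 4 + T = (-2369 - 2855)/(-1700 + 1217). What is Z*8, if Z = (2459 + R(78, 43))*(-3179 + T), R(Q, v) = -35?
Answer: -9903914560/161 ≈ -6.1515e+7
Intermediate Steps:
T = 3292/483 (T = -4 + (-2369 - 2855)/(-1700 + 1217) = -4 - 5224/(-483) = -4 - 5224*(-1/483) = -4 + 5224/483 = 3292/483 ≈ 6.8157)
Z = -1237989320/161 (Z = (2459 - 35)*(-3179 + 3292/483) = 2424*(-1532165/483) = -1237989320/161 ≈ -7.6894e+6)
Z*8 = -1237989320/161*8 = -9903914560/161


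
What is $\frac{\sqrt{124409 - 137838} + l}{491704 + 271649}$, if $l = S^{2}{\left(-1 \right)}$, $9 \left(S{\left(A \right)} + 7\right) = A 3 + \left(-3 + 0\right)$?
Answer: $\frac{529}{6870177} + \frac{i \sqrt{13429}}{763353} \approx 7.6999 \cdot 10^{-5} + 0.00015181 i$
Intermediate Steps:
$S{\left(A \right)} = - \frac{22}{3} + \frac{A}{3}$ ($S{\left(A \right)} = -7 + \frac{A 3 + \left(-3 + 0\right)}{9} = -7 + \frac{3 A - 3}{9} = -7 + \frac{-3 + 3 A}{9} = -7 + \left(- \frac{1}{3} + \frac{A}{3}\right) = - \frac{22}{3} + \frac{A}{3}$)
$l = \frac{529}{9}$ ($l = \left(- \frac{22}{3} + \frac{1}{3} \left(-1\right)\right)^{2} = \left(- \frac{22}{3} - \frac{1}{3}\right)^{2} = \left(- \frac{23}{3}\right)^{2} = \frac{529}{9} \approx 58.778$)
$\frac{\sqrt{124409 - 137838} + l}{491704 + 271649} = \frac{\sqrt{124409 - 137838} + \frac{529}{9}}{491704 + 271649} = \frac{\sqrt{-13429} + \frac{529}{9}}{763353} = \left(i \sqrt{13429} + \frac{529}{9}\right) \frac{1}{763353} = \left(\frac{529}{9} + i \sqrt{13429}\right) \frac{1}{763353} = \frac{529}{6870177} + \frac{i \sqrt{13429}}{763353}$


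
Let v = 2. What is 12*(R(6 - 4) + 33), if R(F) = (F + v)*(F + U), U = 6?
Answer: 780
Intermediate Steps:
R(F) = (2 + F)*(6 + F) (R(F) = (F + 2)*(F + 6) = (2 + F)*(6 + F))
12*(R(6 - 4) + 33) = 12*((12 + (6 - 4)² + 8*(6 - 4)) + 33) = 12*((12 + 2² + 8*2) + 33) = 12*((12 + 4 + 16) + 33) = 12*(32 + 33) = 12*65 = 780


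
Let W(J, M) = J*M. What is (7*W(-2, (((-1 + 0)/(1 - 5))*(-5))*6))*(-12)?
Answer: -1260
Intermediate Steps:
(7*W(-2, (((-1 + 0)/(1 - 5))*(-5))*6))*(-12) = (7*(-2*((-1 + 0)/(1 - 5))*(-5)*6))*(-12) = (7*(-2*-1/(-4)*(-5)*6))*(-12) = (7*(-2*-1*(-¼)*(-5)*6))*(-12) = (7*(-2*(¼)*(-5)*6))*(-12) = (7*(-(-5)*6/2))*(-12) = (7*(-2*(-15/2)))*(-12) = (7*15)*(-12) = 105*(-12) = -1260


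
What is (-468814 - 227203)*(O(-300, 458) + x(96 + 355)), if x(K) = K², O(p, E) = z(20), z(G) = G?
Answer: -141584474157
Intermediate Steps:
O(p, E) = 20
(-468814 - 227203)*(O(-300, 458) + x(96 + 355)) = (-468814 - 227203)*(20 + (96 + 355)²) = -696017*(20 + 451²) = -696017*(20 + 203401) = -696017*203421 = -141584474157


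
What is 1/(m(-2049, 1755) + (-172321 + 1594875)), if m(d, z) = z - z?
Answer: 1/1422554 ≈ 7.0296e-7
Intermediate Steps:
m(d, z) = 0
1/(m(-2049, 1755) + (-172321 + 1594875)) = 1/(0 + (-172321 + 1594875)) = 1/(0 + 1422554) = 1/1422554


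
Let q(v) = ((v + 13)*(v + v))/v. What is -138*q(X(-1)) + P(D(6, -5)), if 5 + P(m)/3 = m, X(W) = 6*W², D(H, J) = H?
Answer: -5241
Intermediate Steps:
q(v) = 26 + 2*v (q(v) = ((13 + v)*(2*v))/v = (2*v*(13 + v))/v = 26 + 2*v)
P(m) = -15 + 3*m
-138*q(X(-1)) + P(D(6, -5)) = -138*(26 + 2*(6*(-1)²)) + (-15 + 3*6) = -138*(26 + 2*(6*1)) + (-15 + 18) = -138*(26 + 2*6) + 3 = -138*(26 + 12) + 3 = -138*38 + 3 = -5244 + 3 = -5241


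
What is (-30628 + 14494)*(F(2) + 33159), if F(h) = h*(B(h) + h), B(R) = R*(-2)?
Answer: -534922770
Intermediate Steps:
B(R) = -2*R
F(h) = -h² (F(h) = h*(-2*h + h) = h*(-h) = -h²)
(-30628 + 14494)*(F(2) + 33159) = (-30628 + 14494)*(-1*2² + 33159) = -16134*(-1*4 + 33159) = -16134*(-4 + 33159) = -16134*33155 = -534922770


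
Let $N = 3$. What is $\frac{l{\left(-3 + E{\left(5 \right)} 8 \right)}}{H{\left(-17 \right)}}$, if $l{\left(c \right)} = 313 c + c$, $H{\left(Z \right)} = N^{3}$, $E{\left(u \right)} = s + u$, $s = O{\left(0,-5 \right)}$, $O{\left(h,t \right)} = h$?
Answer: $\frac{11618}{27} \approx 430.3$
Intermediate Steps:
$s = 0$
$E{\left(u \right)} = u$ ($E{\left(u \right)} = 0 + u = u$)
$H{\left(Z \right)} = 27$ ($H{\left(Z \right)} = 3^{3} = 27$)
$l{\left(c \right)} = 314 c$
$\frac{l{\left(-3 + E{\left(5 \right)} 8 \right)}}{H{\left(-17 \right)}} = \frac{314 \left(-3 + 5 \cdot 8\right)}{27} = 314 \left(-3 + 40\right) \frac{1}{27} = 314 \cdot 37 \cdot \frac{1}{27} = 11618 \cdot \frac{1}{27} = \frac{11618}{27}$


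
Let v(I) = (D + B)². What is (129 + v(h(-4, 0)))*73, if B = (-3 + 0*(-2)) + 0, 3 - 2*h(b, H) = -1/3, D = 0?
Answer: 10074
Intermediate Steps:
h(b, H) = 5/3 (h(b, H) = 3/2 - (-1)/(2*3) = 3/2 - ½*(-⅓) = 3/2 + ⅙ = 5/3)
B = -3 (B = (-3 + 0) + 0 = -3 + 0 = -3)
v(I) = 9 (v(I) = (0 - 3)² = (-3)² = 9)
(129 + v(h(-4, 0)))*73 = (129 + 9)*73 = 138*73 = 10074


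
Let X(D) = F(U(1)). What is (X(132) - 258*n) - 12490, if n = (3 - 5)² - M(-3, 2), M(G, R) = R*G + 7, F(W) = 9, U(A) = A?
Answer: -13255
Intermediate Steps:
M(G, R) = 7 + G*R (M(G, R) = G*R + 7 = 7 + G*R)
n = 3 (n = (3 - 5)² - (7 - 3*2) = (-2)² - (7 - 6) = 4 - 1*1 = 4 - 1 = 3)
X(D) = 9
(X(132) - 258*n) - 12490 = (9 - 258*3) - 12490 = (9 - 774) - 12490 = -765 - 12490 = -13255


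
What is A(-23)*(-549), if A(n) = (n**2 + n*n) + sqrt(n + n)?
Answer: -580842 - 549*I*sqrt(46) ≈ -5.8084e+5 - 3723.5*I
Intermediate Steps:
A(n) = 2*n**2 + sqrt(2)*sqrt(n) (A(n) = (n**2 + n**2) + sqrt(2*n) = 2*n**2 + sqrt(2)*sqrt(n))
A(-23)*(-549) = (2*(-23)**2 + sqrt(2)*sqrt(-23))*(-549) = (2*529 + sqrt(2)*(I*sqrt(23)))*(-549) = (1058 + I*sqrt(46))*(-549) = -580842 - 549*I*sqrt(46)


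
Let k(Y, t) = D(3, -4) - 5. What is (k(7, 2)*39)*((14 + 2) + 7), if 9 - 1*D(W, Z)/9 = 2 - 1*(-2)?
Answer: 35880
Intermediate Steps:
D(W, Z) = 45 (D(W, Z) = 81 - 9*(2 - 1*(-2)) = 81 - 9*(2 + 2) = 81 - 9*4 = 81 - 36 = 45)
k(Y, t) = 40 (k(Y, t) = 45 - 5 = 40)
(k(7, 2)*39)*((14 + 2) + 7) = (40*39)*((14 + 2) + 7) = 1560*(16 + 7) = 1560*23 = 35880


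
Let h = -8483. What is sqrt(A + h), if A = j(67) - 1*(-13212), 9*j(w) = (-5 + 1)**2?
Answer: sqrt(42577)/3 ≈ 68.781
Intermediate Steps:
j(w) = 16/9 (j(w) = (-5 + 1)**2/9 = (1/9)*(-4)**2 = (1/9)*16 = 16/9)
A = 118924/9 (A = 16/9 - 1*(-13212) = 16/9 + 13212 = 118924/9 ≈ 13214.)
sqrt(A + h) = sqrt(118924/9 - 8483) = sqrt(42577/9) = sqrt(42577)/3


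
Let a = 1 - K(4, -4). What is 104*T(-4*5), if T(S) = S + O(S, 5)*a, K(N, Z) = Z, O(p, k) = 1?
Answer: -1560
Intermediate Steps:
a = 5 (a = 1 - 1*(-4) = 1 + 4 = 5)
T(S) = 5 + S (T(S) = S + 1*5 = S + 5 = 5 + S)
104*T(-4*5) = 104*(5 - 4*5) = 104*(5 - 20) = 104*(-15) = -1560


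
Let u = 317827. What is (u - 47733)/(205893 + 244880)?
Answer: 270094/450773 ≈ 0.59918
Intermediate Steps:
(u - 47733)/(205893 + 244880) = (317827 - 47733)/(205893 + 244880) = 270094/450773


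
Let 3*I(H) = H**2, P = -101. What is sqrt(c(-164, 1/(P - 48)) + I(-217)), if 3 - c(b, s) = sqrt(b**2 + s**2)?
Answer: sqrt(3136868094 - 1341*sqrt(597118097))/447 ≈ 124.64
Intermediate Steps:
I(H) = H**2/3
c(b, s) = 3 - sqrt(b**2 + s**2)
sqrt(c(-164, 1/(P - 48)) + I(-217)) = sqrt((3 - sqrt((-164)**2 + (1/(-101 - 48))**2)) + (1/3)*(-217)**2) = sqrt((3 - sqrt(26896 + (1/(-149))**2)) + (1/3)*47089) = sqrt((3 - sqrt(26896 + (-1/149)**2)) + 47089/3) = sqrt((3 - sqrt(26896 + 1/22201)) + 47089/3) = sqrt((3 - sqrt(597118097/22201)) + 47089/3) = sqrt((3 - sqrt(597118097)/149) + 47089/3) = sqrt(47098/3 - sqrt(597118097)/149)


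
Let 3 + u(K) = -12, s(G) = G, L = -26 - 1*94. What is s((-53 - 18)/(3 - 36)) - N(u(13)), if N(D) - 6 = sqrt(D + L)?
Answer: -127/33 - 3*I*sqrt(15) ≈ -3.8485 - 11.619*I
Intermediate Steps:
L = -120 (L = -26 - 94 = -120)
u(K) = -15 (u(K) = -3 - 12 = -15)
N(D) = 6 + sqrt(-120 + D) (N(D) = 6 + sqrt(D - 120) = 6 + sqrt(-120 + D))
s((-53 - 18)/(3 - 36)) - N(u(13)) = (-53 - 18)/(3 - 36) - (6 + sqrt(-120 - 15)) = -71/(-33) - (6 + sqrt(-135)) = -71*(-1/33) - (6 + 3*I*sqrt(15)) = 71/33 + (-6 - 3*I*sqrt(15)) = -127/33 - 3*I*sqrt(15)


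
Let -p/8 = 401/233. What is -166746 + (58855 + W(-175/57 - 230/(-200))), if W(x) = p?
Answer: -25141811/233 ≈ -1.0790e+5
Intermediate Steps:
p = -3208/233 ≈ -13.768
W(x) = -3208/233
-166746 + (58855 + W(-175/57 - 230/(-200))) = -166746 + (58855 - 3208/233) = -166746 + 13710007/233 = -25141811/233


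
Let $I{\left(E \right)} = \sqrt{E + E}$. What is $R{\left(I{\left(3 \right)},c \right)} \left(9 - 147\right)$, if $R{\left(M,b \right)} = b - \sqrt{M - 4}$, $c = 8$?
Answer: $-1104 + 138 i \sqrt{4 - \sqrt{6}} \approx -1104.0 + 171.84 i$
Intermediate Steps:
$I{\left(E \right)} = \sqrt{2} \sqrt{E}$ ($I{\left(E \right)} = \sqrt{2 E} = \sqrt{2} \sqrt{E}$)
$R{\left(M,b \right)} = b - \sqrt{-4 + M}$
$R{\left(I{\left(3 \right)},c \right)} \left(9 - 147\right) = \left(8 - \sqrt{-4 + \sqrt{2} \sqrt{3}}\right) \left(9 - 147\right) = \left(8 - \sqrt{-4 + \sqrt{6}}\right) \left(-138\right) = -1104 + 138 \sqrt{-4 + \sqrt{6}}$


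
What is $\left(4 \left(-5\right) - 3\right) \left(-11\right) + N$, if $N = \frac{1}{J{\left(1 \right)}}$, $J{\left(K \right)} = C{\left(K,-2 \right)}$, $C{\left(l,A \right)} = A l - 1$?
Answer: $\frac{758}{3} \approx 252.67$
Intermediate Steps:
$C{\left(l,A \right)} = -1 + A l$
$J{\left(K \right)} = -1 - 2 K$
$N = - \frac{1}{3}$ ($N = \frac{1}{-1 - 2} = \frac{1}{-3} = - \frac{1}{3} \approx -0.33333$)
$\left(4 \left(-5\right) - 3\right) \left(-11\right) + N = \left(4 \left(-5\right) - 3\right) \left(-11\right) - \frac{1}{3} = \left(-20 - 3\right) \left(-11\right) - \frac{1}{3} = \left(-23\right) \left(-11\right) - \frac{1}{3} = 253 - \frac{1}{3} = \frac{758}{3}$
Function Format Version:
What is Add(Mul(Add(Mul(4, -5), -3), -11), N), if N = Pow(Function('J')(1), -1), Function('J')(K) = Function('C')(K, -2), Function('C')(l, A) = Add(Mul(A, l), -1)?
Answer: Rational(758, 3) ≈ 252.67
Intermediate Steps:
Function('C')(l, A) = Add(-1, Mul(A, l))
Function('J')(K) = Add(-1, Mul(-2, K))
N = Rational(-1, 3) (N = Pow(Add(-1, Mul(-2, 1)), -1) = Pow(Add(-1, -2), -1) = Pow(-3, -1) = Rational(-1, 3) ≈ -0.33333)
Add(Mul(Add(Mul(4, -5), -3), -11), N) = Add(Mul(Add(Mul(4, -5), -3), -11), Rational(-1, 3)) = Add(Mul(Add(-20, -3), -11), Rational(-1, 3)) = Add(Mul(-23, -11), Rational(-1, 3)) = Add(253, Rational(-1, 3)) = Rational(758, 3)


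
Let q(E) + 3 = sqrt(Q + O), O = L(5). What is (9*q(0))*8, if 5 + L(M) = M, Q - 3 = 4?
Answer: -216 + 72*sqrt(7) ≈ -25.506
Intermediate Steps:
Q = 7 (Q = 3 + 4 = 7)
L(M) = -5 + M
O = 0 (O = -5 + 5 = 0)
q(E) = -3 + sqrt(7) (q(E) = -3 + sqrt(7 + 0) = -3 + sqrt(7))
(9*q(0))*8 = (9*(-3 + sqrt(7)))*8 = (-27 + 9*sqrt(7))*8 = -216 + 72*sqrt(7)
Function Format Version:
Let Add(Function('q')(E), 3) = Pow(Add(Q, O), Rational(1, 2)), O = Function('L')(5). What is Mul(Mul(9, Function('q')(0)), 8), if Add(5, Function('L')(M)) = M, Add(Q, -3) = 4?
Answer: Add(-216, Mul(72, Pow(7, Rational(1, 2)))) ≈ -25.506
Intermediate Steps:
Q = 7 (Q = Add(3, 4) = 7)
Function('L')(M) = Add(-5, M)
O = 0 (O = Add(-5, 5) = 0)
Function('q')(E) = Add(-3, Pow(7, Rational(1, 2))) (Function('q')(E) = Add(-3, Pow(Add(7, 0), Rational(1, 2))) = Add(-3, Pow(7, Rational(1, 2))))
Mul(Mul(9, Function('q')(0)), 8) = Mul(Mul(9, Add(-3, Pow(7, Rational(1, 2)))), 8) = Mul(Add(-27, Mul(9, Pow(7, Rational(1, 2)))), 8) = Add(-216, Mul(72, Pow(7, Rational(1, 2))))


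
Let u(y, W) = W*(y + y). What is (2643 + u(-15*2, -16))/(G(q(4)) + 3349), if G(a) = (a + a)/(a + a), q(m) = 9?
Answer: 3603/3350 ≈ 1.0755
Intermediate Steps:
G(a) = 1 (G(a) = (2*a)/((2*a)) = (2*a)*(1/(2*a)) = 1)
u(y, W) = 2*W*y (u(y, W) = W*(2*y) = 2*W*y)
(2643 + u(-15*2, -16))/(G(q(4)) + 3349) = (2643 + 2*(-16)*(-15*2))/(1 + 3349) = (2643 + 2*(-16)*(-30))/3350 = (2643 + 960)*(1/3350) = 3603*(1/3350) = 3603/3350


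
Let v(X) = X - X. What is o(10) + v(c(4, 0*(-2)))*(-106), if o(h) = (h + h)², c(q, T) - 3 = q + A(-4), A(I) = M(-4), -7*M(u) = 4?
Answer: 400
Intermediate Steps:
M(u) = -4/7 (M(u) = -⅐*4 = -4/7)
A(I) = -4/7
c(q, T) = 17/7 + q (c(q, T) = 3 + (q - 4/7) = 3 + (-4/7 + q) = 17/7 + q)
o(h) = 4*h² (o(h) = (2*h)² = 4*h²)
v(X) = 0
o(10) + v(c(4, 0*(-2)))*(-106) = 4*10² + 0*(-106) = 4*100 + 0 = 400 + 0 = 400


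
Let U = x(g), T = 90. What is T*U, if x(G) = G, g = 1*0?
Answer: 0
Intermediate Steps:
g = 0
U = 0
T*U = 90*0 = 0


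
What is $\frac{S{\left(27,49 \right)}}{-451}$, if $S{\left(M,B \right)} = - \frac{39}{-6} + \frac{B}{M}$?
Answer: $- \frac{449}{24354} \approx -0.018436$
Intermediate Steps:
$S{\left(M,B \right)} = \frac{13}{2} + \frac{B}{M}$ ($S{\left(M,B \right)} = \left(-39\right) \left(- \frac{1}{6}\right) + \frac{B}{M} = \frac{13}{2} + \frac{B}{M}$)
$\frac{S{\left(27,49 \right)}}{-451} = \frac{\frac{13}{2} + \frac{49}{27}}{-451} = \left(\frac{13}{2} + 49 \cdot \frac{1}{27}\right) \left(- \frac{1}{451}\right) = \left(\frac{13}{2} + \frac{49}{27}\right) \left(- \frac{1}{451}\right) = \frac{449}{54} \left(- \frac{1}{451}\right) = - \frac{449}{24354}$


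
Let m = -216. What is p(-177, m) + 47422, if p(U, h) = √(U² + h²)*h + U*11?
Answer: 45475 - 648*√8665 ≈ -14845.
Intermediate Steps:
p(U, h) = 11*U + h*√(U² + h²) (p(U, h) = h*√(U² + h²) + 11*U = 11*U + h*√(U² + h²))
p(-177, m) + 47422 = (11*(-177) - 216*√((-177)² + (-216)²)) + 47422 = (-1947 - 216*√(31329 + 46656)) + 47422 = (-1947 - 648*√8665) + 47422 = 45475 - 648*√8665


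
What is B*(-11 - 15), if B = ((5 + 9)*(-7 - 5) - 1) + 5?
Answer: 4264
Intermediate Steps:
B = -164 (B = (14*(-12) - 1) + 5 = (-168 - 1) + 5 = -169 + 5 = -164)
B*(-11 - 15) = -164*(-11 - 15) = -164*(-26) = 4264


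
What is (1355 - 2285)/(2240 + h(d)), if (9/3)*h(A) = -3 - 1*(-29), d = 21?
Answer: -1395/3373 ≈ -0.41358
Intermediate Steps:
h(A) = 26/3 (h(A) = (-3 - 1*(-29))/3 = (-3 + 29)/3 = (⅓)*26 = 26/3)
(1355 - 2285)/(2240 + h(d)) = (1355 - 2285)/(2240 + 26/3) = -930/6746/3 = -930*3/6746 = -1395/3373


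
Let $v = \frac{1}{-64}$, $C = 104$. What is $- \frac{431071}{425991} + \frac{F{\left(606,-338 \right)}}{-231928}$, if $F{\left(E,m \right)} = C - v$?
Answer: $- \frac{6401391654919}{6323151401472} \approx -1.0124$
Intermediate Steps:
$v = - \frac{1}{64} \approx -0.015625$
$F{\left(E,m \right)} = \frac{6657}{64}$ ($F{\left(E,m \right)} = 104 - - \frac{1}{64} = 104 + \frac{1}{64} = \frac{6657}{64}$)
$- \frac{431071}{425991} + \frac{F{\left(606,-338 \right)}}{-231928} = - \frac{431071}{425991} + \frac{6657}{64 \left(-231928\right)} = \left(-431071\right) \frac{1}{425991} + \frac{6657}{64} \left(- \frac{1}{231928}\right) = - \frac{431071}{425991} - \frac{6657}{14843392} = - \frac{6401391654919}{6323151401472}$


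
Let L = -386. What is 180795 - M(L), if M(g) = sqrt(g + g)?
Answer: 180795 - 2*I*sqrt(193) ≈ 1.808e+5 - 27.785*I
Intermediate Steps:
M(g) = sqrt(2)*sqrt(g) (M(g) = sqrt(2*g) = sqrt(2)*sqrt(g))
180795 - M(L) = 180795 - sqrt(2)*sqrt(-386) = 180795 - sqrt(2)*I*sqrt(386) = 180795 - 2*I*sqrt(193)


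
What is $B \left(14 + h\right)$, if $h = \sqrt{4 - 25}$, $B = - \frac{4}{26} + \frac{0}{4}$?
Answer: $- \frac{28}{13} - \frac{2 i \sqrt{21}}{13} \approx -2.1538 - 0.70501 i$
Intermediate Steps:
$B = - \frac{2}{13}$ ($B = \left(-4\right) \frac{1}{26} + 0 \cdot \frac{1}{4} = - \frac{2}{13} + 0 = - \frac{2}{13} \approx -0.15385$)
$h = i \sqrt{21}$ ($h = \sqrt{-21} = i \sqrt{21} \approx 4.5826 i$)
$B \left(14 + h\right) = - \frac{2 \left(14 + i \sqrt{21}\right)}{13} = - \frac{28}{13} - \frac{2 i \sqrt{21}}{13}$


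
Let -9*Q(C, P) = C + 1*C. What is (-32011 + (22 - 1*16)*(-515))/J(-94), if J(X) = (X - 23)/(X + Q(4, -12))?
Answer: -29976254/1053 ≈ -28467.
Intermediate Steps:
Q(C, P) = -2*C/9 (Q(C, P) = -(C + 1*C)/9 = -(C + C)/9 = -2*C/9)
J(X) = (-23 + X)/(-8/9 + X) (J(X) = (X - 23)/(X - 2/9*4) = (-23 + X)/(X - 8/9) = (-23 + X)/(-8/9 + X))
(-32011 + (22 - 1*16)*(-515))/J(-94) = (-32011 + (22 - 1*16)*(-515))/((9*(-23 - 94)/(-8 + 9*(-94)))) = (-32011 + (22 - 16)*(-515))/((9*(-117)/(-8 - 846))) = (-32011 + 6*(-515))/((9*(-117)/(-854))) = (-32011 - 3090)/((9*(-1/854)*(-117))) = -35101/1053/854 = -35101*854/1053 = -29976254/1053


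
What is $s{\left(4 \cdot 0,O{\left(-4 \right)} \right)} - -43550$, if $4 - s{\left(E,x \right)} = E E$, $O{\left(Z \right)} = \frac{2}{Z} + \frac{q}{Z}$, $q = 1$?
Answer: $43554$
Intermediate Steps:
$O{\left(Z \right)} = \frac{3}{Z}$ ($O{\left(Z \right)} = \frac{2}{Z} + 1 \frac{1}{Z} = \frac{2}{Z} + \frac{1}{Z} = \frac{3}{Z}$)
$s{\left(E,x \right)} = 4 - E^{2}$ ($s{\left(E,x \right)} = 4 - E E = 4 - E^{2}$)
$s{\left(4 \cdot 0,O{\left(-4 \right)} \right)} - -43550 = \left(4 - \left(4 \cdot 0\right)^{2}\right) - -43550 = \left(4 - 0^{2}\right) + 43550 = \left(4 - 0\right) + 43550 = \left(4 + 0\right) + 43550 = 4 + 43550 = 43554$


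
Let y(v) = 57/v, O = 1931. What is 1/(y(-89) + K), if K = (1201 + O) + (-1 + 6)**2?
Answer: 89/280916 ≈ 0.00031682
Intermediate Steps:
K = 3157 (K = (1201 + 1931) + (-1 + 6)**2 = 3132 + 5**2 = 3132 + 25 = 3157)
1/(y(-89) + K) = 1/(57/(-89) + 3157) = 1/(57*(-1/89) + 3157) = 1/(-57/89 + 3157) = 1/(280916/89) = 89/280916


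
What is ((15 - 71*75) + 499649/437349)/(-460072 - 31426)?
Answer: 2321823541/214956158802 ≈ 0.010801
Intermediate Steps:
((15 - 71*75) + 499649/437349)/(-460072 - 31426) = ((15 - 5325) + 499649*(1/437349))/(-491498) = (-5310 + 499649/437349)*(-1/491498) = -2321823541/437349*(-1/491498) = 2321823541/214956158802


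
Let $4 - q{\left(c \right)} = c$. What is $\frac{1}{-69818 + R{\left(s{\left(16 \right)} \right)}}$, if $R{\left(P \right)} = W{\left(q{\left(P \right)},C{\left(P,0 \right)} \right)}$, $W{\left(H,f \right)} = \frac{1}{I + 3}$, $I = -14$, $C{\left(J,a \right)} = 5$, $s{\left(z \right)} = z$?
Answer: $- \frac{11}{767999} \approx -1.4323 \cdot 10^{-5}$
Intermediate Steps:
$q{\left(c \right)} = 4 - c$
$W{\left(H,f \right)} = - \frac{1}{11}$ ($W{\left(H,f \right)} = \frac{1}{-14 + 3} = \frac{1}{-11} = - \frac{1}{11}$)
$R{\left(P \right)} = - \frac{1}{11}$
$\frac{1}{-69818 + R{\left(s{\left(16 \right)} \right)}} = \frac{1}{-69818 - \frac{1}{11}} = \frac{1}{- \frac{767999}{11}} = - \frac{11}{767999}$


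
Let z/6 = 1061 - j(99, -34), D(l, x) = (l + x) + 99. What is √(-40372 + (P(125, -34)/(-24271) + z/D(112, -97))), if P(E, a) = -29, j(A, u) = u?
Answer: 2*I*√2143297209860417/461149 ≈ 200.78*I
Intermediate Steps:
D(l, x) = 99 + l + x
z = 6570 (z = 6*(1061 - 1*(-34)) = 6*(1061 + 34) = 6*1095 = 6570)
√(-40372 + (P(125, -34)/(-24271) + z/D(112, -97))) = √(-40372 + (-29/(-24271) + 6570/(99 + 112 - 97))) = √(-40372 + (-29*(-1/24271) + 6570/114)) = √(-40372 + (29/24271 + 6570*(1/114))) = √(-40372 + (29/24271 + 1095/19)) = √(-40372 + 26577296/461149) = √(-18590930132/461149) = 2*I*√2143297209860417/461149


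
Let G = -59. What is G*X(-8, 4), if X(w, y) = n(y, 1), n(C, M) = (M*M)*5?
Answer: -295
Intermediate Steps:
n(C, M) = 5*M**2 (n(C, M) = M**2*5 = 5*M**2)
X(w, y) = 5 (X(w, y) = 5*1**2 = 5*1 = 5)
G*X(-8, 4) = -59*5 = -295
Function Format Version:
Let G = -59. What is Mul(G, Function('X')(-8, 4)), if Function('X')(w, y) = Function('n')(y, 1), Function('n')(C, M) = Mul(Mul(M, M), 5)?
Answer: -295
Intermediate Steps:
Function('n')(C, M) = Mul(5, Pow(M, 2)) (Function('n')(C, M) = Mul(Pow(M, 2), 5) = Mul(5, Pow(M, 2)))
Function('X')(w, y) = 5 (Function('X')(w, y) = Mul(5, Pow(1, 2)) = Mul(5, 1) = 5)
Mul(G, Function('X')(-8, 4)) = Mul(-59, 5) = -295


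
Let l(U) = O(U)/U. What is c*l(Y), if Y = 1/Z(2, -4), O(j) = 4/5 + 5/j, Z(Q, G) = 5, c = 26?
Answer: 3354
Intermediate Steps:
O(j) = ⅘ + 5/j (O(j) = 4*(⅕) + 5/j = ⅘ + 5/j)
Y = ⅕ (Y = 1/5 = ⅕ ≈ 0.20000)
l(U) = (⅘ + 5/U)/U
c*l(Y) = 26*((25 + 4*(⅕))/(5*5⁻²)) = 26*((⅕)*25*(25 + ⅘)) = 26*((⅕)*25*(129/5)) = 26*129 = 3354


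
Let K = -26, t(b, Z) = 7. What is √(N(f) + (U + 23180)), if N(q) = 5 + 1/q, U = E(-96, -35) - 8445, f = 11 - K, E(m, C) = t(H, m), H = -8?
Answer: 2*√5047170/37 ≈ 121.44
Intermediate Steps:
E(m, C) = 7
f = 37 (f = 11 - 1*(-26) = 11 + 26 = 37)
U = -8438 (U = 7 - 8445 = -8438)
√(N(f) + (U + 23180)) = √((5 + 1/37) + (-8438 + 23180)) = √((5 + 1/37) + 14742) = √(186/37 + 14742) = √(545640/37) = 2*√5047170/37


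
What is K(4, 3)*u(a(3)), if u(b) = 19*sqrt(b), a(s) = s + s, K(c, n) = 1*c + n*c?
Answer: 304*sqrt(6) ≈ 744.64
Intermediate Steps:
K(c, n) = c + c*n
a(s) = 2*s
K(4, 3)*u(a(3)) = (4*(1 + 3))*(19*sqrt(2*3)) = (4*4)*(19*sqrt(6)) = 16*(19*sqrt(6)) = 304*sqrt(6)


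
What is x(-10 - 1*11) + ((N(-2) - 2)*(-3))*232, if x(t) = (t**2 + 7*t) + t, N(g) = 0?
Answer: 1665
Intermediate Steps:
x(t) = t**2 + 8*t
x(-10 - 1*11) + ((N(-2) - 2)*(-3))*232 = (-10 - 1*11)*(8 + (-10 - 1*11)) + ((0 - 2)*(-3))*232 = (-10 - 11)*(8 + (-10 - 11)) - 2*(-3)*232 = -21*(8 - 21) + 6*232 = -21*(-13) + 1392 = 273 + 1392 = 1665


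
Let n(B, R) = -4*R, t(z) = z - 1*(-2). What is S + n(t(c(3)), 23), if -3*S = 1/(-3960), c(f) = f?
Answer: -1092959/11880 ≈ -92.000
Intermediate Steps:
t(z) = 2 + z (t(z) = z + 2 = 2 + z)
S = 1/11880 (S = -⅓/(-3960) = -⅓*(-1/3960) = 1/11880 ≈ 8.4175e-5)
S + n(t(c(3)), 23) = 1/11880 - 4*23 = 1/11880 - 92 = -1092959/11880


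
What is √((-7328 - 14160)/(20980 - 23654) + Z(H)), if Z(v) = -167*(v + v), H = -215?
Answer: √128379694618/1337 ≈ 267.99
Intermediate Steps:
Z(v) = -334*v
√((-7328 - 14160)/(20980 - 23654) + Z(H)) = √((-7328 - 14160)/(20980 - 23654) - 334*(-215)) = √(-21488/(-2674) + 71810) = √(-21488*(-1/2674) + 71810) = √(10744/1337 + 71810) = √(96020714/1337) = √128379694618/1337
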